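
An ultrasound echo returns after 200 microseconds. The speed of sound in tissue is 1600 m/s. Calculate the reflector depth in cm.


depth = c * t / 2
t = 200 us = 2.0000e-04 s
depth = 1600 * 2.0000e-04 / 2
depth = 0.16 m = 16 cm


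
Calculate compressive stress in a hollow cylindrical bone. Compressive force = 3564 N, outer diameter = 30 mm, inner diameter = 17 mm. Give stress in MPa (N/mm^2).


A = pi*(r_o^2 - r_i^2)
r_o = 15 mm, r_i = 8.5 mm
A = 479.878 mm^2
sigma = F/A = 3564 / 479.878
sigma = 7.427 MPa


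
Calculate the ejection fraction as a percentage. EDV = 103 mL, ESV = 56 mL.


SV = EDV - ESV = 103 - 56 = 47 mL
EF = SV/EDV * 100 = 47/103 * 100
EF = 45.63%


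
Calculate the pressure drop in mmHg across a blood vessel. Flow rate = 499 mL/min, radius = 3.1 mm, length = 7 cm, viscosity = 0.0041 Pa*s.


dP = 8*mu*L*Q / (pi*r^4)
Q = 499 mL/min = 8.31667e-06 m^3/s
dP = 65.815 Pa = 65.815 / 133.322 mmHg = 0.4937 mmHg


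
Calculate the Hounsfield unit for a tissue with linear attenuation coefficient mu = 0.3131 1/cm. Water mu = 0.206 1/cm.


HU = ((mu_tissue - mu_water) / mu_water) * 1000
HU = ((0.3131 - 0.206) / 0.206) * 1000
HU = 519.9


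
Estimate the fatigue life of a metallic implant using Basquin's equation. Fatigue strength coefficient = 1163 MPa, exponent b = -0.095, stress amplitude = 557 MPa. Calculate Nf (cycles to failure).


sigma_a = sigma_f' * (2Nf)^b
2Nf = (sigma_a/sigma_f')^(1/b)
2Nf = (557/1163)^(1/-0.095)
2Nf = 2320.1778
Nf = 1160


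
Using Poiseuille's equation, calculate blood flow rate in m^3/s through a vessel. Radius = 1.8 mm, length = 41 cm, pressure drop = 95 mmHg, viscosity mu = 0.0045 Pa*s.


Q = pi*r^4*dP / (8*mu*L)
r = 0.0018 m, L = 0.41 m
dP = 95 mmHg = 12665.59 Pa
Q = 2.8300e-05 m^3/s


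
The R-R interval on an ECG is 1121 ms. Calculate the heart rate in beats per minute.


HR = 60 / RR_interval(s)
RR = 1121 ms = 1.121 s
HR = 60 / 1.121 = 53.52 bpm


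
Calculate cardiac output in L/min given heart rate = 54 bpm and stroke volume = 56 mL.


CO = HR * SV
CO = 54 * 56 / 1000
CO = 3.024 L/min


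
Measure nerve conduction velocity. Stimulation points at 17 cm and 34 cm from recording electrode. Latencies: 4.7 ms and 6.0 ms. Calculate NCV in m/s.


Distance = (34 - 17) / 100 = 0.17 m
dt = (6.0 - 4.7) / 1000 = 0.0013 s
NCV = dist / dt = 130.8 m/s


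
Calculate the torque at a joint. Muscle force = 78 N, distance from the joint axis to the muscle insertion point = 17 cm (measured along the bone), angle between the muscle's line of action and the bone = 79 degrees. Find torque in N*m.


Torque = F * d * sin(theta)   (moment arm = d*sin(theta))
d = 17 cm = 0.17 m
Torque = 78 * 0.17 * sin(79)
Torque = 13.02 N*m


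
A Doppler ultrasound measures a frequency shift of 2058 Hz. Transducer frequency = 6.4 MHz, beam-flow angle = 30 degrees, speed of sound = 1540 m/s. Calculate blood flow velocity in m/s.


v = fd * c / (2 * f0 * cos(theta))
v = 2058 * 1540 / (2 * 6.4000e+06 * cos(30))
v = 0.2859 m/s


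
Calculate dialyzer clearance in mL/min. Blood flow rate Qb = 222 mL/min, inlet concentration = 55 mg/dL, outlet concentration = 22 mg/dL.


K = Qb * (Cb_in - Cb_out) / Cb_in
K = 222 * (55 - 22) / 55
K = 133.2 mL/min


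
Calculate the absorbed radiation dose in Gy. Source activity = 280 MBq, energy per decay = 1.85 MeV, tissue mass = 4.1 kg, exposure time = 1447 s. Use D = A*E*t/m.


A = 280 MBq = 2.8000e+08 Bq
E = 1.85 MeV = 2.9637e-13 J
D = A*E*t/m = 2.8000e+08*2.9637e-13*1447/4.1
D = 0.02929 Gy


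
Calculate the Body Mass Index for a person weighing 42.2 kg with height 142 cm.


BMI = weight / height^2
height = 142 cm = 1.42 m
BMI = 42.2 / 1.42^2
BMI = 20.93 kg/m^2


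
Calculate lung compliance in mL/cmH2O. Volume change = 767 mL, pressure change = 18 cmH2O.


C = dV / dP
C = 767 / 18
C = 42.61 mL/cmH2O


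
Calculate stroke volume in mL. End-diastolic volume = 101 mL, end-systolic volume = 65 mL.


SV = EDV - ESV
SV = 101 - 65
SV = 36 mL


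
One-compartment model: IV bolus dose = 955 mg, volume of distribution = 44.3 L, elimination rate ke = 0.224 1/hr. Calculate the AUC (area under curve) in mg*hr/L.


C0 = Dose/Vd = 955/44.3 = 21.5576 mg/L
AUC = C0/ke = 21.5576/0.224
AUC = 96.24 mg*hr/L


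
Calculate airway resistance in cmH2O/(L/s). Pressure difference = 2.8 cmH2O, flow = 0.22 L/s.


R = dP / flow
R = 2.8 / 0.22
R = 12.73 cmH2O/(L/s)


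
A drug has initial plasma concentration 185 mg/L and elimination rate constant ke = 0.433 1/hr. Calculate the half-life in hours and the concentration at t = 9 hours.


t_half = ln(2) / ke = 0.693147 / 0.433 = 1.601 hr
C(t) = C0 * exp(-ke*t) = 185 * exp(-0.433*9)
C(9) = 3.756 mg/L


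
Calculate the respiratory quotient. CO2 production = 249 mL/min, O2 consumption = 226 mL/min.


RQ = VCO2 / VO2
RQ = 249 / 226
RQ = 1.102


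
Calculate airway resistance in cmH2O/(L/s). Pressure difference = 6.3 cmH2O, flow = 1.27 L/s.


R = dP / flow
R = 6.3 / 1.27
R = 4.961 cmH2O/(L/s)


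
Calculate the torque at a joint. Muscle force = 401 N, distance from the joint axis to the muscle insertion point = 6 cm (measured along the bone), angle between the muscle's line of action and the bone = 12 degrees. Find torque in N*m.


Torque = F * d * sin(theta)   (moment arm = d*sin(theta))
d = 6 cm = 0.06 m
Torque = 401 * 0.06 * sin(12)
Torque = 5.002 N*m


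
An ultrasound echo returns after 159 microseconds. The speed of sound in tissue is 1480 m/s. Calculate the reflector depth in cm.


depth = c * t / 2
t = 159 us = 1.5900e-04 s
depth = 1480 * 1.5900e-04 / 2
depth = 0.11766 m = 11.766 cm


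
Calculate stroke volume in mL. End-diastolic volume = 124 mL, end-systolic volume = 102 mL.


SV = EDV - ESV
SV = 124 - 102
SV = 22 mL


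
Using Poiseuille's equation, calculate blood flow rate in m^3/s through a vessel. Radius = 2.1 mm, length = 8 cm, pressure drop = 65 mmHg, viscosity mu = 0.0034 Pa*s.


Q = pi*r^4*dP / (8*mu*L)
r = 0.0021 m, L = 0.08 m
dP = 65 mmHg = 8665.93 Pa
Q = 2.4332e-04 m^3/s


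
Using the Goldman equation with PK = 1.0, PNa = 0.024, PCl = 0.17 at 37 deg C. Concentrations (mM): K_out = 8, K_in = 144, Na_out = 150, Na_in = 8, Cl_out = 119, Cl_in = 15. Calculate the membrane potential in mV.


Vm = (RT/F)*ln((PK*Ko + PNa*Nao + PCl*Cli)/(PK*Ki + PNa*Nai + PCl*Clo))
Numer = 14.15, Denom = 164.422
Vm = -65.55 mV


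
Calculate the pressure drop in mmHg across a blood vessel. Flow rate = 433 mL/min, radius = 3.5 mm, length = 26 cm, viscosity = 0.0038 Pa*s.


dP = 8*mu*L*Q / (pi*r^4)
Q = 433 mL/min = 7.21667e-06 m^3/s
dP = 120.993 Pa = 120.993 / 133.322 mmHg = 0.9075 mmHg


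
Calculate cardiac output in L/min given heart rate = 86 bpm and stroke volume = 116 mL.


CO = HR * SV
CO = 86 * 116 / 1000
CO = 9.976 L/min


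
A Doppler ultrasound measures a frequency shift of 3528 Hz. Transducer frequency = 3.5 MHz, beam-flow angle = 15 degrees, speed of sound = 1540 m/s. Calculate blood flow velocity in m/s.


v = fd * c / (2 * f0 * cos(theta))
v = 3528 * 1540 / (2 * 3.5000e+06 * cos(15))
v = 0.8035 m/s


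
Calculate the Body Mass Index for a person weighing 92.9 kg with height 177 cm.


BMI = weight / height^2
height = 177 cm = 1.77 m
BMI = 92.9 / 1.77^2
BMI = 29.65 kg/m^2


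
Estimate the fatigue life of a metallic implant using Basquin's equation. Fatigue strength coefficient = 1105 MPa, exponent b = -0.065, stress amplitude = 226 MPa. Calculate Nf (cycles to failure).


sigma_a = sigma_f' * (2Nf)^b
2Nf = (sigma_a/sigma_f')^(1/b)
2Nf = (226/1105)^(1/-0.065)
2Nf = 4.0170313e+10
Nf = 2.0085e+10


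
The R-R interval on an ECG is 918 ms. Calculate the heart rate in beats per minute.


HR = 60 / RR_interval(s)
RR = 918 ms = 0.918 s
HR = 60 / 0.918 = 65.36 bpm


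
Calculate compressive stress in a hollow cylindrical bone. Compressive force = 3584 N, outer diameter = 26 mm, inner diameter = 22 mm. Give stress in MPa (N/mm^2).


A = pi*(r_o^2 - r_i^2)
r_o = 13 mm, r_i = 11 mm
A = 150.796 mm^2
sigma = F/A = 3584 / 150.796
sigma = 23.77 MPa


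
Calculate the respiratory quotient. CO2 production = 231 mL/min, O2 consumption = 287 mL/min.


RQ = VCO2 / VO2
RQ = 231 / 287
RQ = 0.8049


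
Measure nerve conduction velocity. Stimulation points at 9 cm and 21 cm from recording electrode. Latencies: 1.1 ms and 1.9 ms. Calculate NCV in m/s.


Distance = (21 - 9) / 100 = 0.12 m
dt = (1.9 - 1.1) / 1000 = 8.0000e-04 s
NCV = dist / dt = 150 m/s


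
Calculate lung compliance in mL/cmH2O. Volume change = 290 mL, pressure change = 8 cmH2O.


C = dV / dP
C = 290 / 8
C = 36.25 mL/cmH2O


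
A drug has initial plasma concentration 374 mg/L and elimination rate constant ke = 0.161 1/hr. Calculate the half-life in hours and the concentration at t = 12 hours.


t_half = ln(2) / ke = 0.693147 / 0.161 = 4.305 hr
C(t) = C0 * exp(-ke*t) = 374 * exp(-0.161*12)
C(12) = 54.18 mg/L


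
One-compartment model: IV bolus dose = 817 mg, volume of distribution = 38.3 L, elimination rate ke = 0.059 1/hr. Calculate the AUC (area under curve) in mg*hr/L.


C0 = Dose/Vd = 817/38.3 = 21.3316 mg/L
AUC = C0/ke = 21.3316/0.059
AUC = 361.6 mg*hr/L


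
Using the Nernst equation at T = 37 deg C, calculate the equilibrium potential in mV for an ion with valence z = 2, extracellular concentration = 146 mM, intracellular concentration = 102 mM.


E = (RT/(zF)) * ln(C_out/C_in)
T = 37 + 273.15 = 310.15 K
E = (8.314 * 310.15 / (2 * 96485)) * ln(146/102)
E = 4.792 mV


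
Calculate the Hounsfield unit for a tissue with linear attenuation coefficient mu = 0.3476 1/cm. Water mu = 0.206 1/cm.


HU = ((mu_tissue - mu_water) / mu_water) * 1000
HU = ((0.3476 - 0.206) / 0.206) * 1000
HU = 687.4


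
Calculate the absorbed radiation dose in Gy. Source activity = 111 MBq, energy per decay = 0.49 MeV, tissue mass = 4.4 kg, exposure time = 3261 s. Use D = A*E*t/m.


A = 111 MBq = 1.1100e+08 Bq
E = 0.49 MeV = 7.8498e-14 J
D = A*E*t/m = 1.1100e+08*7.8498e-14*3261/4.4
D = 0.006458 Gy


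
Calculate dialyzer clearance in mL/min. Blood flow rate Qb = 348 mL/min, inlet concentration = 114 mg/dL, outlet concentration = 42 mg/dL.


K = Qb * (Cb_in - Cb_out) / Cb_in
K = 348 * (114 - 42) / 114
K = 219.8 mL/min


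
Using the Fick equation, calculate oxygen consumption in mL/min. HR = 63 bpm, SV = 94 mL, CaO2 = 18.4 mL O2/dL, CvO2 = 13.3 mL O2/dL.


CO = HR*SV = 63*94/1000 = 5.922 L/min
a-v O2 diff = 18.4 - 13.3 = 5.1 mL/dL
VO2 = CO * (CaO2-CvO2) * 10 dL/L
VO2 = 5.922 * 5.1 * 10
VO2 = 302 mL/min


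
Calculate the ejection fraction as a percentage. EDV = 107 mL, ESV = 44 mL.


SV = EDV - ESV = 107 - 44 = 63 mL
EF = SV/EDV * 100 = 63/107 * 100
EF = 58.88%


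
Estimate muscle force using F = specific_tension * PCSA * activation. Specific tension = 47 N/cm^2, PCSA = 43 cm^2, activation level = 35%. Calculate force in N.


F = sigma * PCSA * activation
F = 47 * 43 * 0.35
F = 707.3 N


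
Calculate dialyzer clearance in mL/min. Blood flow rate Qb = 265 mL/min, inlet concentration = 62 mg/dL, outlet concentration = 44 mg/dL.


K = Qb * (Cb_in - Cb_out) / Cb_in
K = 265 * (62 - 44) / 62
K = 76.94 mL/min


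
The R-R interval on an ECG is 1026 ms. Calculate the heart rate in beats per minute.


HR = 60 / RR_interval(s)
RR = 1026 ms = 1.026 s
HR = 60 / 1.026 = 58.48 bpm


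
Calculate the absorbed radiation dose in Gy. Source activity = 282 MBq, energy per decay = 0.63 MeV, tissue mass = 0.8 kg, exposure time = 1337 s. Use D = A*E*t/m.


A = 282 MBq = 2.8200e+08 Bq
E = 0.63 MeV = 1.00926e-13 J
D = A*E*t/m = 2.8200e+08*1.00926e-13*1337/0.8
D = 0.04757 Gy


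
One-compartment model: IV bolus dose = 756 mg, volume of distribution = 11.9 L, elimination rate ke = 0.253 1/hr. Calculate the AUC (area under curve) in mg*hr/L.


C0 = Dose/Vd = 756/11.9 = 63.5294 mg/L
AUC = C0/ke = 63.5294/0.253
AUC = 251.1 mg*hr/L


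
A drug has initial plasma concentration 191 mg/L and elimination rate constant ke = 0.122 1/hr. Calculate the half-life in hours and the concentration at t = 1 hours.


t_half = ln(2) / ke = 0.693147 / 0.122 = 5.682 hr
C(t) = C0 * exp(-ke*t) = 191 * exp(-0.122*1)
C(1) = 169.1 mg/L


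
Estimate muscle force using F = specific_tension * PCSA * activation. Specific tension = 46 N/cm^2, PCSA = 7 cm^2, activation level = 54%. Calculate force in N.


F = sigma * PCSA * activation
F = 46 * 7 * 0.54
F = 173.9 N


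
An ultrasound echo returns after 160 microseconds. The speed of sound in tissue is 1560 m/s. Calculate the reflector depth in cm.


depth = c * t / 2
t = 160 us = 1.6000e-04 s
depth = 1560 * 1.6000e-04 / 2
depth = 0.1248 m = 12.48 cm


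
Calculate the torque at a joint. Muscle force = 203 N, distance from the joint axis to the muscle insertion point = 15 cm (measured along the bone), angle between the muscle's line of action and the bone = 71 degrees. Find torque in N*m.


Torque = F * d * sin(theta)   (moment arm = d*sin(theta))
d = 15 cm = 0.15 m
Torque = 203 * 0.15 * sin(71)
Torque = 28.79 N*m


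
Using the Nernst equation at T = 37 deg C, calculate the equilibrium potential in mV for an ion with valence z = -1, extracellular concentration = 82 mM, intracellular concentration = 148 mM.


E = (RT/(zF)) * ln(C_out/C_in)
T = 37 + 273.15 = 310.15 K
E = (8.314 * 310.15 / (-1 * 96485)) * ln(82/148)
E = 15.78 mV


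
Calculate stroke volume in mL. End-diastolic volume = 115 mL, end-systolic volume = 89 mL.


SV = EDV - ESV
SV = 115 - 89
SV = 26 mL


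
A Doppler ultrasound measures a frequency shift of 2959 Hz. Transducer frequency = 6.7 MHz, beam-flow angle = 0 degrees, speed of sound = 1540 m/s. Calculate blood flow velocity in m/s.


v = fd * c / (2 * f0 * cos(theta))
v = 2959 * 1540 / (2 * 6.7000e+06 * cos(0))
v = 0.3401 m/s


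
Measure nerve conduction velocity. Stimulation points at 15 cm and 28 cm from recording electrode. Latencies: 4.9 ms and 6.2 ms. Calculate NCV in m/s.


Distance = (28 - 15) / 100 = 0.13 m
dt = (6.2 - 4.9) / 1000 = 0.0013 s
NCV = dist / dt = 100 m/s


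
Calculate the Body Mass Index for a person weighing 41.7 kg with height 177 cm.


BMI = weight / height^2
height = 177 cm = 1.77 m
BMI = 41.7 / 1.77^2
BMI = 13.31 kg/m^2


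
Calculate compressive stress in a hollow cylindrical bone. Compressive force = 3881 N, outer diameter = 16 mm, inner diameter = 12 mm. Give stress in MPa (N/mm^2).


A = pi*(r_o^2 - r_i^2)
r_o = 8 mm, r_i = 6 mm
A = 87.9646 mm^2
sigma = F/A = 3881 / 87.9646
sigma = 44.12 MPa


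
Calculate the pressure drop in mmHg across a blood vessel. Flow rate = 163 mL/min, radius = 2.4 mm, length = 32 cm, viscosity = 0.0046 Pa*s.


dP = 8*mu*L*Q / (pi*r^4)
Q = 163 mL/min = 2.71667e-06 m^3/s
dP = 306.93 Pa = 306.93 / 133.322 mmHg = 2.302 mmHg


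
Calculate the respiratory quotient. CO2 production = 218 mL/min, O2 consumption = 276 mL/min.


RQ = VCO2 / VO2
RQ = 218 / 276
RQ = 0.7899


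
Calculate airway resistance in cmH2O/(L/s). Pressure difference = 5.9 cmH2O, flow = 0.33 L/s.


R = dP / flow
R = 5.9 / 0.33
R = 17.88 cmH2O/(L/s)


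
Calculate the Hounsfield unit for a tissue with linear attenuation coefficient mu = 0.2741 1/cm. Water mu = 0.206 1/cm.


HU = ((mu_tissue - mu_water) / mu_water) * 1000
HU = ((0.2741 - 0.206) / 0.206) * 1000
HU = 330.6


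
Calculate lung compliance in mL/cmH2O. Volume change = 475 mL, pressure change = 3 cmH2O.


C = dV / dP
C = 475 / 3
C = 158.3 mL/cmH2O


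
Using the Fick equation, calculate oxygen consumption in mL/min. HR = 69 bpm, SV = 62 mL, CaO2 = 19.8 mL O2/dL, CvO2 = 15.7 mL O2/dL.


CO = HR*SV = 69*62/1000 = 4.278 L/min
a-v O2 diff = 19.8 - 15.7 = 4.1 mL/dL
VO2 = CO * (CaO2-CvO2) * 10 dL/L
VO2 = 4.278 * 4.1 * 10
VO2 = 175.4 mL/min


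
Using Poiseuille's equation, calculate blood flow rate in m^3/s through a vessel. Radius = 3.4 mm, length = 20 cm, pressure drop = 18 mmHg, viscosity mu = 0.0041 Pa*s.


Q = pi*r^4*dP / (8*mu*L)
r = 0.0034 m, L = 0.2 m
dP = 18 mmHg = 2399.796 Pa
Q = 1.5358e-04 m^3/s


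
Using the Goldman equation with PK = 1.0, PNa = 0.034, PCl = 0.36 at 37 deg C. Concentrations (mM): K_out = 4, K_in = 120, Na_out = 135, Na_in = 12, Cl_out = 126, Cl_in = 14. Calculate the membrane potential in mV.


Vm = (RT/F)*ln((PK*Ko + PNa*Nao + PCl*Cli)/(PK*Ki + PNa*Nai + PCl*Clo))
Numer = 13.63, Denom = 165.768
Vm = -66.77 mV


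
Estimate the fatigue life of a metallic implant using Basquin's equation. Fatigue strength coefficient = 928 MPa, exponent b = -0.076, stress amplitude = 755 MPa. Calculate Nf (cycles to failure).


sigma_a = sigma_f' * (2Nf)^b
2Nf = (sigma_a/sigma_f')^(1/b)
2Nf = (755/928)^(1/-0.076)
2Nf = 15.09944
Nf = 7.55


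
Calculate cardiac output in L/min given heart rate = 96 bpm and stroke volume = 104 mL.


CO = HR * SV
CO = 96 * 104 / 1000
CO = 9.984 L/min


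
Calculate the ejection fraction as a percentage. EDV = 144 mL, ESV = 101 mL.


SV = EDV - ESV = 144 - 101 = 43 mL
EF = SV/EDV * 100 = 43/144 * 100
EF = 29.86%


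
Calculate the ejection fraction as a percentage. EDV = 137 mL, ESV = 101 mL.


SV = EDV - ESV = 137 - 101 = 36 mL
EF = SV/EDV * 100 = 36/137 * 100
EF = 26.28%


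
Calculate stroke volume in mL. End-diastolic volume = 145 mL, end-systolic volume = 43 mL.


SV = EDV - ESV
SV = 145 - 43
SV = 102 mL


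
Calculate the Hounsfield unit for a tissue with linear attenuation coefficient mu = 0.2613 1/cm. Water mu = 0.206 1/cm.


HU = ((mu_tissue - mu_water) / mu_water) * 1000
HU = ((0.2613 - 0.206) / 0.206) * 1000
HU = 268.4


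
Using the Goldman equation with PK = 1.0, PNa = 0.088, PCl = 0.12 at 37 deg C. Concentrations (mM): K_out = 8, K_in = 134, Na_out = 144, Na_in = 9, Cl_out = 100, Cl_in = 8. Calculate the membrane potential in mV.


Vm = (RT/F)*ln((PK*Ko + PNa*Nao + PCl*Cli)/(PK*Ki + PNa*Nai + PCl*Clo))
Numer = 21.632, Denom = 146.792
Vm = -51.17 mV


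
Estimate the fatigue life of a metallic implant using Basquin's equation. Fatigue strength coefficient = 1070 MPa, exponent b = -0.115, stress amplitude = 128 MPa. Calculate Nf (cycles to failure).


sigma_a = sigma_f' * (2Nf)^b
2Nf = (sigma_a/sigma_f')^(1/b)
2Nf = (128/1070)^(1/-0.115)
2Nf = 1.0444861e+08
Nf = 5.2224e+07


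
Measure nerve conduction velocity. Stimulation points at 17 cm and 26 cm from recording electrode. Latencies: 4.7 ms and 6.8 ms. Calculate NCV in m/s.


Distance = (26 - 17) / 100 = 0.09 m
dt = (6.8 - 4.7) / 1000 = 0.0021 s
NCV = dist / dt = 42.86 m/s


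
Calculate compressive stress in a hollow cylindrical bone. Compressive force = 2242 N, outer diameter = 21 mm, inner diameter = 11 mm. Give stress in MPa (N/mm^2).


A = pi*(r_o^2 - r_i^2)
r_o = 10.5 mm, r_i = 5.5 mm
A = 251.327 mm^2
sigma = F/A = 2242 / 251.327
sigma = 8.921 MPa


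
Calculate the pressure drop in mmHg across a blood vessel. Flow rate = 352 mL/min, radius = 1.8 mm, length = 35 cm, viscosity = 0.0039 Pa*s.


dP = 8*mu*L*Q / (pi*r^4)
Q = 352 mL/min = 5.86667e-06 m^3/s
dP = 1942.56 Pa = 1942.56 / 133.322 mmHg = 14.57 mmHg


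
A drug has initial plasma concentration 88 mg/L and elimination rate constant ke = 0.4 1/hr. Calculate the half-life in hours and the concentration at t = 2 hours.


t_half = ln(2) / ke = 0.693147 / 0.4 = 1.733 hr
C(t) = C0 * exp(-ke*t) = 88 * exp(-0.4*2)
C(2) = 39.54 mg/L


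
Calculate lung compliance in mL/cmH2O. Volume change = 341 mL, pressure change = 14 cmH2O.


C = dV / dP
C = 341 / 14
C = 24.36 mL/cmH2O


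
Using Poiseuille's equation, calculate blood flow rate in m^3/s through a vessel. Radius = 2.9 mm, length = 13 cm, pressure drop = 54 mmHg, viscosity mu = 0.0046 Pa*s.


Q = pi*r^4*dP / (8*mu*L)
r = 0.0029 m, L = 0.13 m
dP = 54 mmHg = 7199.388 Pa
Q = 3.3438e-04 m^3/s


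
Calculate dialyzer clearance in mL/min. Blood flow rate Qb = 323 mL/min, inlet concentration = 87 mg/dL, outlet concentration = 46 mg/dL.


K = Qb * (Cb_in - Cb_out) / Cb_in
K = 323 * (87 - 46) / 87
K = 152.2 mL/min


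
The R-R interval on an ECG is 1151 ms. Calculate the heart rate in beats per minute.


HR = 60 / RR_interval(s)
RR = 1151 ms = 1.151 s
HR = 60 / 1.151 = 52.13 bpm


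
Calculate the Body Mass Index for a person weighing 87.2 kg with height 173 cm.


BMI = weight / height^2
height = 173 cm = 1.73 m
BMI = 87.2 / 1.73^2
BMI = 29.14 kg/m^2


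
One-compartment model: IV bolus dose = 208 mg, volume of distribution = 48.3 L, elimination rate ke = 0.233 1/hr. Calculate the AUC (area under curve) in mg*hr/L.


C0 = Dose/Vd = 208/48.3 = 4.30642 mg/L
AUC = C0/ke = 4.30642/0.233
AUC = 18.48 mg*hr/L


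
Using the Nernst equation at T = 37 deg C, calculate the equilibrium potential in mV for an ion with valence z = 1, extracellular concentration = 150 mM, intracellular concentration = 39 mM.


E = (RT/(zF)) * ln(C_out/C_in)
T = 37 + 273.15 = 310.15 K
E = (8.314 * 310.15 / (1 * 96485)) * ln(150/39)
E = 36 mV


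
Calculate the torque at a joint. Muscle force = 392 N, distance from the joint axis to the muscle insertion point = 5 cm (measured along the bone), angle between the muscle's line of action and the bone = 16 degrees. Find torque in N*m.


Torque = F * d * sin(theta)   (moment arm = d*sin(theta))
d = 5 cm = 0.05 m
Torque = 392 * 0.05 * sin(16)
Torque = 5.402 N*m


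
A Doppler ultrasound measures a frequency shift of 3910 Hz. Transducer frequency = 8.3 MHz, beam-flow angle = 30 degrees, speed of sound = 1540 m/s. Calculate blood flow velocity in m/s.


v = fd * c / (2 * f0 * cos(theta))
v = 3910 * 1540 / (2 * 8.3000e+06 * cos(30))
v = 0.4189 m/s


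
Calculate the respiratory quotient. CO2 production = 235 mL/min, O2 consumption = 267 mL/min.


RQ = VCO2 / VO2
RQ = 235 / 267
RQ = 0.8801


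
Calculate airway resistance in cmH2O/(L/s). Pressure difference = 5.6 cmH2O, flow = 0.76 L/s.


R = dP / flow
R = 5.6 / 0.76
R = 7.368 cmH2O/(L/s)


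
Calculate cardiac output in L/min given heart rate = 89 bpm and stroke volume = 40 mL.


CO = HR * SV
CO = 89 * 40 / 1000
CO = 3.56 L/min


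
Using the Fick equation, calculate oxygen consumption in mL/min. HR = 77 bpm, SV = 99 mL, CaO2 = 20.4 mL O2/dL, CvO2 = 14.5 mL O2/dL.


CO = HR*SV = 77*99/1000 = 7.623 L/min
a-v O2 diff = 20.4 - 14.5 = 5.9 mL/dL
VO2 = CO * (CaO2-CvO2) * 10 dL/L
VO2 = 7.623 * 5.9 * 10
VO2 = 449.8 mL/min


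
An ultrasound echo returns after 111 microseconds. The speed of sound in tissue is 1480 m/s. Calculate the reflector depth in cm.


depth = c * t / 2
t = 111 us = 1.1100e-04 s
depth = 1480 * 1.1100e-04 / 2
depth = 0.08214 m = 8.214 cm


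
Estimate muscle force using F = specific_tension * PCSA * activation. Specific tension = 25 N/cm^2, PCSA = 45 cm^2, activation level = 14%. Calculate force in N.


F = sigma * PCSA * activation
F = 25 * 45 * 0.14
F = 157.5 N


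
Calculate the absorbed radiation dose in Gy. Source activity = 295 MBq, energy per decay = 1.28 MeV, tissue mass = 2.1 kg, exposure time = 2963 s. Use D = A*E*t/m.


A = 295 MBq = 2.9500e+08 Bq
E = 1.28 MeV = 2.05056e-13 J
D = A*E*t/m = 2.9500e+08*2.05056e-13*2963/2.1
D = 0.08535 Gy


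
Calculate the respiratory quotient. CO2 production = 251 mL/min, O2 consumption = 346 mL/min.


RQ = VCO2 / VO2
RQ = 251 / 346
RQ = 0.7254


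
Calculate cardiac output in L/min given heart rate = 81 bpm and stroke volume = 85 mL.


CO = HR * SV
CO = 81 * 85 / 1000
CO = 6.885 L/min


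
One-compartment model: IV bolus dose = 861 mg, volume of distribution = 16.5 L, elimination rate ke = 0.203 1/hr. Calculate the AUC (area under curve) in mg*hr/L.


C0 = Dose/Vd = 861/16.5 = 52.1818 mg/L
AUC = C0/ke = 52.1818/0.203
AUC = 257.1 mg*hr/L


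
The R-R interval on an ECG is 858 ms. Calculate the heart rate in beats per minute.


HR = 60 / RR_interval(s)
RR = 858 ms = 0.858 s
HR = 60 / 0.858 = 69.93 bpm


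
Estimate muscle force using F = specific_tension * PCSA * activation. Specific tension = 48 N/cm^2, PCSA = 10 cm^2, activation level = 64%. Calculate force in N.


F = sigma * PCSA * activation
F = 48 * 10 * 0.64
F = 307.2 N


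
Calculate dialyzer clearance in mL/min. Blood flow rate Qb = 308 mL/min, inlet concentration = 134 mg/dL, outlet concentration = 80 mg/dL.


K = Qb * (Cb_in - Cb_out) / Cb_in
K = 308 * (134 - 80) / 134
K = 124.1 mL/min


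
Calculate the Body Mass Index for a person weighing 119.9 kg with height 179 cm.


BMI = weight / height^2
height = 179 cm = 1.79 m
BMI = 119.9 / 1.79^2
BMI = 37.42 kg/m^2


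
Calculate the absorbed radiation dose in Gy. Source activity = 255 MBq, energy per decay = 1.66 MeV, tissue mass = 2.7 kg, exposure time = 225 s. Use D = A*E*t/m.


A = 255 MBq = 2.5500e+08 Bq
E = 1.66 MeV = 2.65932e-13 J
D = A*E*t/m = 2.5500e+08*2.65932e-13*225/2.7
D = 0.005651 Gy


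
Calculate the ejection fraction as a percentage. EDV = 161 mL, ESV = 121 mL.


SV = EDV - ESV = 161 - 121 = 40 mL
EF = SV/EDV * 100 = 40/161 * 100
EF = 24.84%


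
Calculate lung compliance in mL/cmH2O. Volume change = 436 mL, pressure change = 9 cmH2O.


C = dV / dP
C = 436 / 9
C = 48.44 mL/cmH2O


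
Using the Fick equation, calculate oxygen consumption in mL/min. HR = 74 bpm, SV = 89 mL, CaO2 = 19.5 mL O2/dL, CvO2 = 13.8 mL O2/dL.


CO = HR*SV = 74*89/1000 = 6.586 L/min
a-v O2 diff = 19.5 - 13.8 = 5.7 mL/dL
VO2 = CO * (CaO2-CvO2) * 10 dL/L
VO2 = 6.586 * 5.7 * 10
VO2 = 375.4 mL/min


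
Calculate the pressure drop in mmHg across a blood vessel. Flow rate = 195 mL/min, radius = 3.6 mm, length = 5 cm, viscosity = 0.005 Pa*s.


dP = 8*mu*L*Q / (pi*r^4)
Q = 195 mL/min = 3.25e-06 m^3/s
dP = 12.3184 Pa = 12.3184 / 133.322 mmHg = 0.0924 mmHg


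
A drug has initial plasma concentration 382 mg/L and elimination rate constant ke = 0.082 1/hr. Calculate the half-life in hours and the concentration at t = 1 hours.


t_half = ln(2) / ke = 0.693147 / 0.082 = 8.453 hr
C(t) = C0 * exp(-ke*t) = 382 * exp(-0.082*1)
C(1) = 351.9 mg/L


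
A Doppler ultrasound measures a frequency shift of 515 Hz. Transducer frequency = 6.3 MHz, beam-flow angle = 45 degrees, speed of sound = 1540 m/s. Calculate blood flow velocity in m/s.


v = fd * c / (2 * f0 * cos(theta))
v = 515 * 1540 / (2 * 6.3000e+06 * cos(45))
v = 0.08902 m/s


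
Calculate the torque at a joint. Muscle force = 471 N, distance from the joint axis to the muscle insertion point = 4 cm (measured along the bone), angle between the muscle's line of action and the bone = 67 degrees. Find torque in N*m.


Torque = F * d * sin(theta)   (moment arm = d*sin(theta))
d = 4 cm = 0.04 m
Torque = 471 * 0.04 * sin(67)
Torque = 17.34 N*m


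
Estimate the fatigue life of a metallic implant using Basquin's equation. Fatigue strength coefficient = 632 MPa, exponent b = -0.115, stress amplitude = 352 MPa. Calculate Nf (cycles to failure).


sigma_a = sigma_f' * (2Nf)^b
2Nf = (sigma_a/sigma_f')^(1/b)
2Nf = (352/632)^(1/-0.115)
2Nf = 162.26031
Nf = 81.13


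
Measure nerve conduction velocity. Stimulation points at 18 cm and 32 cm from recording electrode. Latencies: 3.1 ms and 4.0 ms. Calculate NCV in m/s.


Distance = (32 - 18) / 100 = 0.14 m
dt = (4.0 - 3.1) / 1000 = 9.0000e-04 s
NCV = dist / dt = 155.6 m/s


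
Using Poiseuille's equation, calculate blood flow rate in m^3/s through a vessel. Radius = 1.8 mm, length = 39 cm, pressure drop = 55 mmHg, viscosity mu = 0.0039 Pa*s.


Q = pi*r^4*dP / (8*mu*L)
r = 0.0018 m, L = 0.39 m
dP = 55 mmHg = 7332.71 Pa
Q = 1.9874e-05 m^3/s


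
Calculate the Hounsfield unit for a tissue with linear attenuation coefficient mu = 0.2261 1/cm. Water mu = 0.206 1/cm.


HU = ((mu_tissue - mu_water) / mu_water) * 1000
HU = ((0.2261 - 0.206) / 0.206) * 1000
HU = 97.57


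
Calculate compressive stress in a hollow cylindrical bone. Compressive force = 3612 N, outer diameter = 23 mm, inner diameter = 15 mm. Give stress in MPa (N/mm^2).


A = pi*(r_o^2 - r_i^2)
r_o = 11.5 mm, r_i = 7.5 mm
A = 238.761 mm^2
sigma = F/A = 3612 / 238.761
sigma = 15.13 MPa


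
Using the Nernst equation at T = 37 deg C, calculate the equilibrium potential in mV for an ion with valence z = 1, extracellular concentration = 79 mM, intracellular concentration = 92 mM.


E = (RT/(zF)) * ln(C_out/C_in)
T = 37 + 273.15 = 310.15 K
E = (8.314 * 310.15 / (1 * 96485)) * ln(79/92)
E = -4.071 mV


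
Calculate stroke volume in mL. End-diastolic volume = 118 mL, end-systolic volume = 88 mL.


SV = EDV - ESV
SV = 118 - 88
SV = 30 mL


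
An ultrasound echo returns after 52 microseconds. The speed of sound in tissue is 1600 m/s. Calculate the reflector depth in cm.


depth = c * t / 2
t = 52 us = 5.2000e-05 s
depth = 1600 * 5.2000e-05 / 2
depth = 0.0416 m = 4.16 cm


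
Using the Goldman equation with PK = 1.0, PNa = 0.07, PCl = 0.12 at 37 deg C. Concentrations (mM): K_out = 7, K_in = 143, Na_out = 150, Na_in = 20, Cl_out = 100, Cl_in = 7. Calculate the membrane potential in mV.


Vm = (RT/F)*ln((PK*Ko + PNa*Nao + PCl*Cli)/(PK*Ki + PNa*Nai + PCl*Clo))
Numer = 18.34, Denom = 156.4
Vm = -57.28 mV


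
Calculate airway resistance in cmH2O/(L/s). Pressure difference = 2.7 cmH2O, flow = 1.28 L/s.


R = dP / flow
R = 2.7 / 1.28
R = 2.109 cmH2O/(L/s)


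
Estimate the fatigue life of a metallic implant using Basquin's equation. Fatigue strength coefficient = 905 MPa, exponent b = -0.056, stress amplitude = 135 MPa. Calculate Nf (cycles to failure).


sigma_a = sigma_f' * (2Nf)^b
2Nf = (sigma_a/sigma_f')^(1/b)
2Nf = (135/905)^(1/-0.056)
2Nf = 5.6966773e+14
Nf = 2.8483e+14


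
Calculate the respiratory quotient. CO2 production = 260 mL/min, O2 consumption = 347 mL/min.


RQ = VCO2 / VO2
RQ = 260 / 347
RQ = 0.7493


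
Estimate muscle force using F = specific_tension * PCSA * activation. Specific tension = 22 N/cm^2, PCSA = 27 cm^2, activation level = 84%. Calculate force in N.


F = sigma * PCSA * activation
F = 22 * 27 * 0.84
F = 499 N


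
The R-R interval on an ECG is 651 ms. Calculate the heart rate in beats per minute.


HR = 60 / RR_interval(s)
RR = 651 ms = 0.651 s
HR = 60 / 0.651 = 92.17 bpm


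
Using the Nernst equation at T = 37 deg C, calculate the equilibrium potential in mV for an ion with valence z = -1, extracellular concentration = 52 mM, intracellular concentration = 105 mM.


E = (RT/(zF)) * ln(C_out/C_in)
T = 37 + 273.15 = 310.15 K
E = (8.314 * 310.15 / (-1 * 96485)) * ln(52/105)
E = 18.78 mV


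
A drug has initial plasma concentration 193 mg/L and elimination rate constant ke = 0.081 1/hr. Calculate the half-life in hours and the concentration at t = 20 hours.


t_half = ln(2) / ke = 0.693147 / 0.081 = 8.557 hr
C(t) = C0 * exp(-ke*t) = 193 * exp(-0.081*20)
C(20) = 38.19 mg/L


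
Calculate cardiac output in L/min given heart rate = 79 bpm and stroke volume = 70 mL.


CO = HR * SV
CO = 79 * 70 / 1000
CO = 5.53 L/min


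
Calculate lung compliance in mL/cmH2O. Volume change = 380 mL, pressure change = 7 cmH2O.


C = dV / dP
C = 380 / 7
C = 54.29 mL/cmH2O


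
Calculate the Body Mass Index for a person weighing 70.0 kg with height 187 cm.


BMI = weight / height^2
height = 187 cm = 1.87 m
BMI = 70.0 / 1.87^2
BMI = 20.02 kg/m^2


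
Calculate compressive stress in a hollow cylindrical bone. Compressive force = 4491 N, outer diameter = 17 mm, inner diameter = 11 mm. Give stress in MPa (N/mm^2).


A = pi*(r_o^2 - r_i^2)
r_o = 8.5 mm, r_i = 5.5 mm
A = 131.947 mm^2
sigma = F/A = 4491 / 131.947
sigma = 34.04 MPa


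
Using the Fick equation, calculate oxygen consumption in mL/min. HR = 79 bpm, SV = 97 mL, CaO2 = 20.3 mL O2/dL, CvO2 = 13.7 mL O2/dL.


CO = HR*SV = 79*97/1000 = 7.663 L/min
a-v O2 diff = 20.3 - 13.7 = 6.6 mL/dL
VO2 = CO * (CaO2-CvO2) * 10 dL/L
VO2 = 7.663 * 6.6 * 10
VO2 = 505.8 mL/min


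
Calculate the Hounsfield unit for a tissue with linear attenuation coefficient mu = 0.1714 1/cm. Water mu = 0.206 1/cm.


HU = ((mu_tissue - mu_water) / mu_water) * 1000
HU = ((0.1714 - 0.206) / 0.206) * 1000
HU = -168


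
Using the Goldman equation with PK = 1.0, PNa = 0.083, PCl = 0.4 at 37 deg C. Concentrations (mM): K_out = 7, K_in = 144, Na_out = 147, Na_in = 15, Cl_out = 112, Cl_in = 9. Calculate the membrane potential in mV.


Vm = (RT/F)*ln((PK*Ko + PNa*Nao + PCl*Cli)/(PK*Ki + PNa*Nai + PCl*Clo))
Numer = 22.801, Denom = 190.045
Vm = -56.67 mV


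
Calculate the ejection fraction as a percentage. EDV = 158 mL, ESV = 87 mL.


SV = EDV - ESV = 158 - 87 = 71 mL
EF = SV/EDV * 100 = 71/158 * 100
EF = 44.94%


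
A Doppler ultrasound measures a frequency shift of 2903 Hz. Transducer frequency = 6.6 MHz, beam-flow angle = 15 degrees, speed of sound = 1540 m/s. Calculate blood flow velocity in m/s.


v = fd * c / (2 * f0 * cos(theta))
v = 2903 * 1540 / (2 * 6.6000e+06 * cos(15))
v = 0.3506 m/s


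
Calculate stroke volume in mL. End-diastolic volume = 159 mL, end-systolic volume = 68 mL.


SV = EDV - ESV
SV = 159 - 68
SV = 91 mL


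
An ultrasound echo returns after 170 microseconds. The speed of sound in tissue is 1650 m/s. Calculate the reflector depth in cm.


depth = c * t / 2
t = 170 us = 1.7000e-04 s
depth = 1650 * 1.7000e-04 / 2
depth = 0.14025 m = 14.025 cm


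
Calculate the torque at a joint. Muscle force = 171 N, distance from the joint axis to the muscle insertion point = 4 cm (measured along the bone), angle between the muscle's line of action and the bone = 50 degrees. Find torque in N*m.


Torque = F * d * sin(theta)   (moment arm = d*sin(theta))
d = 4 cm = 0.04 m
Torque = 171 * 0.04 * sin(50)
Torque = 5.24 N*m


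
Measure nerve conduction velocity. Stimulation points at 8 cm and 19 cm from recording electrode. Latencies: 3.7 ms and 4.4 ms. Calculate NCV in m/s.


Distance = (19 - 8) / 100 = 0.11 m
dt = (4.4 - 3.7) / 1000 = 7.0000e-04 s
NCV = dist / dt = 157.1 m/s


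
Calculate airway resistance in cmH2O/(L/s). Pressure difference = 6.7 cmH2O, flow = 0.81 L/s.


R = dP / flow
R = 6.7 / 0.81
R = 8.272 cmH2O/(L/s)


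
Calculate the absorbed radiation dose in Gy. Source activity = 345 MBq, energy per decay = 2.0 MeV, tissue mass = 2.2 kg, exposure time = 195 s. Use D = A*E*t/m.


A = 345 MBq = 3.4500e+08 Bq
E = 2.0 MeV = 3.204e-13 J
D = A*E*t/m = 3.4500e+08*3.204e-13*195/2.2
D = 0.009798 Gy


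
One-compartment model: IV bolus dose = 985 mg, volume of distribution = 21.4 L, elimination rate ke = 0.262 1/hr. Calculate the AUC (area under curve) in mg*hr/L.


C0 = Dose/Vd = 985/21.4 = 46.028 mg/L
AUC = C0/ke = 46.028/0.262
AUC = 175.7 mg*hr/L


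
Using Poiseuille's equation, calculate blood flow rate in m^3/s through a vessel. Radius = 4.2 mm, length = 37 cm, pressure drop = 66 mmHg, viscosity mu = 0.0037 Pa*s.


Q = pi*r^4*dP / (8*mu*L)
r = 0.0042 m, L = 0.37 m
dP = 66 mmHg = 8799.252 Pa
Q = 7.8542e-04 m^3/s


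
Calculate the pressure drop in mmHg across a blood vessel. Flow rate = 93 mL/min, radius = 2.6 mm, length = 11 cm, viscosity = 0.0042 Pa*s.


dP = 8*mu*L*Q / (pi*r^4)
Q = 93 mL/min = 1.55e-06 m^3/s
dP = 39.9044 Pa = 39.9044 / 133.322 mmHg = 0.2993 mmHg


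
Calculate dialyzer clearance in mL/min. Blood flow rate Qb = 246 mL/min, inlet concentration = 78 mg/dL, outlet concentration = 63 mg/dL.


K = Qb * (Cb_in - Cb_out) / Cb_in
K = 246 * (78 - 63) / 78
K = 47.31 mL/min


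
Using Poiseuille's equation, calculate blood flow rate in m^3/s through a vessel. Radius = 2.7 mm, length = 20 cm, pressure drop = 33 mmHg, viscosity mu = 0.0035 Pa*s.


Q = pi*r^4*dP / (8*mu*L)
r = 0.0027 m, L = 0.2 m
dP = 33 mmHg = 4399.626 Pa
Q = 1.3117e-04 m^3/s


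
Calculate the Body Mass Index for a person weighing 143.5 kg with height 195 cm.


BMI = weight / height^2
height = 195 cm = 1.95 m
BMI = 143.5 / 1.95^2
BMI = 37.74 kg/m^2


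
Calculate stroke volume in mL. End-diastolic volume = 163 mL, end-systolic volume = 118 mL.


SV = EDV - ESV
SV = 163 - 118
SV = 45 mL


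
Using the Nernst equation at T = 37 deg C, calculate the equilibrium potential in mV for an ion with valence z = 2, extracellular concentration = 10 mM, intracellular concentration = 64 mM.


E = (RT/(zF)) * ln(C_out/C_in)
T = 37 + 273.15 = 310.15 K
E = (8.314 * 310.15 / (2 * 96485)) * ln(10/64)
E = -24.81 mV


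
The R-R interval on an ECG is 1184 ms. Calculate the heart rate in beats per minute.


HR = 60 / RR_interval(s)
RR = 1184 ms = 1.184 s
HR = 60 / 1.184 = 50.68 bpm


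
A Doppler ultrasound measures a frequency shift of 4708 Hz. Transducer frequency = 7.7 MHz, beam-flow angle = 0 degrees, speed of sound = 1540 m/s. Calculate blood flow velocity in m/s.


v = fd * c / (2 * f0 * cos(theta))
v = 4708 * 1540 / (2 * 7.7000e+06 * cos(0))
v = 0.4708 m/s


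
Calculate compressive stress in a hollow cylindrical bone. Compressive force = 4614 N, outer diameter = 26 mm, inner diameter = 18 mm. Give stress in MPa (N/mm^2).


A = pi*(r_o^2 - r_i^2)
r_o = 13 mm, r_i = 9 mm
A = 276.46 mm^2
sigma = F/A = 4614 / 276.46
sigma = 16.69 MPa


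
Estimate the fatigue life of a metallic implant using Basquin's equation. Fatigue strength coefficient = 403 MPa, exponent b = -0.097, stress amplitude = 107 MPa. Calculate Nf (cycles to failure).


sigma_a = sigma_f' * (2Nf)^b
2Nf = (sigma_a/sigma_f')^(1/b)
2Nf = (107/403)^(1/-0.097)
2Nf = 865630.73
Nf = 4.328e+05


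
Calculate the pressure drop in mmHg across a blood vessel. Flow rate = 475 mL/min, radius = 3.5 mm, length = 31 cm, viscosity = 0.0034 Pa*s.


dP = 8*mu*L*Q / (pi*r^4)
Q = 475 mL/min = 7.91667e-06 m^3/s
dP = 141.596 Pa = 141.596 / 133.322 mmHg = 1.062 mmHg


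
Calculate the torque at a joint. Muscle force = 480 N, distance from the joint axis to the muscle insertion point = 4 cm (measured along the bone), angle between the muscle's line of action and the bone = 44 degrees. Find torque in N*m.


Torque = F * d * sin(theta)   (moment arm = d*sin(theta))
d = 4 cm = 0.04 m
Torque = 480 * 0.04 * sin(44)
Torque = 13.34 N*m


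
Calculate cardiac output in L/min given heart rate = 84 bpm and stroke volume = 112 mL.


CO = HR * SV
CO = 84 * 112 / 1000
CO = 9.408 L/min


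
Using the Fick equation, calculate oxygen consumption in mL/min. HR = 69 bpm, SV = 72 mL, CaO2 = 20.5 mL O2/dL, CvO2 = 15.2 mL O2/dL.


CO = HR*SV = 69*72/1000 = 4.968 L/min
a-v O2 diff = 20.5 - 15.2 = 5.3 mL/dL
VO2 = CO * (CaO2-CvO2) * 10 dL/L
VO2 = 4.968 * 5.3 * 10
VO2 = 263.3 mL/min


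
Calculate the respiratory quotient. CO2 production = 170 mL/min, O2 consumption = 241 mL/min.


RQ = VCO2 / VO2
RQ = 170 / 241
RQ = 0.7054


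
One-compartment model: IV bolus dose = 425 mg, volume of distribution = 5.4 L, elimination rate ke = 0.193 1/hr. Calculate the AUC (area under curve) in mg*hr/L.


C0 = Dose/Vd = 425/5.4 = 78.7037 mg/L
AUC = C0/ke = 78.7037/0.193
AUC = 407.8 mg*hr/L


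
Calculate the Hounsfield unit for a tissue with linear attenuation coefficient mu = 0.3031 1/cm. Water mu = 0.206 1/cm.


HU = ((mu_tissue - mu_water) / mu_water) * 1000
HU = ((0.3031 - 0.206) / 0.206) * 1000
HU = 471.4


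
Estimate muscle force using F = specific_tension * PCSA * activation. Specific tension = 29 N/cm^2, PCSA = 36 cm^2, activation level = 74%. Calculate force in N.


F = sigma * PCSA * activation
F = 29 * 36 * 0.74
F = 772.6 N


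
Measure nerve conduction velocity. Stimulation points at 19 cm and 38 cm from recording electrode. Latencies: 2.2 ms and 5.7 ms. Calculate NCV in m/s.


Distance = (38 - 19) / 100 = 0.19 m
dt = (5.7 - 2.2) / 1000 = 0.0035 s
NCV = dist / dt = 54.29 m/s


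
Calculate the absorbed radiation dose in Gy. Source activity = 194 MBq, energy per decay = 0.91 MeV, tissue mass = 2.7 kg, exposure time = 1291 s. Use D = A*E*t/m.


A = 194 MBq = 1.9400e+08 Bq
E = 0.91 MeV = 1.45782e-13 J
D = A*E*t/m = 1.9400e+08*1.45782e-13*1291/2.7
D = 0.01352 Gy
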